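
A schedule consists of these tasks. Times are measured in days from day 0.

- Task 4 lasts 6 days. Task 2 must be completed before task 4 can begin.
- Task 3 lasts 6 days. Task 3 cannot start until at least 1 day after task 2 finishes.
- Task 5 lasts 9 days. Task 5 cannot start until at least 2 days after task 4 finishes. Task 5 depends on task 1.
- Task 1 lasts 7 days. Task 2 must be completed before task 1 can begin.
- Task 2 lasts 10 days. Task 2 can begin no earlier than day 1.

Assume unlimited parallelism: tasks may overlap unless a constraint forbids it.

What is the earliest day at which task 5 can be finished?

28

After its own release at day 1, task 2 can start at day 1 and finishes at day 11.
After task 2 (finishes day 11), task 4 can start at day 11 and finishes at day 17.
Task 1 cannot begin until task 2 (finishes day 11). It runs from day 11 to 11 + 7 = day 18.
Task 5 has to wait for task 4 (finishes day 17, plus 2-day gap → day 19); task 1 (finishes day 18). The latest of these is day 19, so task 5 runs day 19 to 19 + 9 = day 28.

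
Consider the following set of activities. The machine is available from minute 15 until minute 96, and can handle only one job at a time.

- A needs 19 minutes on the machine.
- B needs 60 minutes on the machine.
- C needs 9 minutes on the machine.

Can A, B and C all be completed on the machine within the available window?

The machine window is 96 − 15 = 81 minutes.
Running back to back, the jobs need 19 + 60 + 9 = 88 minutes on the machine.
Since 88 > 81, they cannot all fit.

No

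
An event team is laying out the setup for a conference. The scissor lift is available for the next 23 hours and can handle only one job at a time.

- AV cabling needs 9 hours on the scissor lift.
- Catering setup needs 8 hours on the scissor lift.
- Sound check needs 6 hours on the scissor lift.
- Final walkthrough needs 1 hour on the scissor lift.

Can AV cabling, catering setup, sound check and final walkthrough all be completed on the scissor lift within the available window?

No

Running back to back, the jobs need 9 + 8 + 6 + 1 = 24 hours on the scissor lift.
Since 24 > 23, they cannot all fit.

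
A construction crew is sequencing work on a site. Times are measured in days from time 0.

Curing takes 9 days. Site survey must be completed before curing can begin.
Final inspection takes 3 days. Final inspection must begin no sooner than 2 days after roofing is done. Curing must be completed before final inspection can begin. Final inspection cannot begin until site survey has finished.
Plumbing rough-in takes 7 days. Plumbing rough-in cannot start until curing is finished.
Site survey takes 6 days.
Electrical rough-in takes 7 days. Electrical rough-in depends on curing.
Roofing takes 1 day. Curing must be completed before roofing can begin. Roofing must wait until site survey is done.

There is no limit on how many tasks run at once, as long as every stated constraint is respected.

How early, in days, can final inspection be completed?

21

Nothing blocks site survey, so it runs from day 0 to day 6.
Curing cannot begin until site survey (finishes day 6). It runs from day 6 to 6 + 9 = day 15.
Roofing needs all of curing (finishes day 15); site survey (finishes day 6). That puts its earliest start at day 15; it finishes at 15 + 1 = day 16.
For final inspection: roofing (finishes day 16, plus 2-day gap → day 18); curing (finishes day 15); site survey (finishes day 6). Taking the maximum gives a start of day 18, and it finishes at 18 + 3 = day 21.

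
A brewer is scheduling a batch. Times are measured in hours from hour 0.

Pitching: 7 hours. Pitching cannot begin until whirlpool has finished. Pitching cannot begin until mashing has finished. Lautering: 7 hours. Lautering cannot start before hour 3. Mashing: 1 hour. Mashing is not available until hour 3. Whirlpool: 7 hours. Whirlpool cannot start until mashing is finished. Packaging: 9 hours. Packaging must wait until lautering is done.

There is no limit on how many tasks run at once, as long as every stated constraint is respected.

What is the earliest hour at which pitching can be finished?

After its own release at hour 3, mashing can start at hour 3 and finishes at hour 4.
Whirlpool cannot begin until mashing (finishes hour 4). It runs from hour 4 to 4 + 7 = hour 11.
Pitching cannot start until whirlpool (finishes hour 11); mashing (finishes hour 4). The controlling bound is hour 11, so pitching finishes at 11 + 7 = hour 18.

18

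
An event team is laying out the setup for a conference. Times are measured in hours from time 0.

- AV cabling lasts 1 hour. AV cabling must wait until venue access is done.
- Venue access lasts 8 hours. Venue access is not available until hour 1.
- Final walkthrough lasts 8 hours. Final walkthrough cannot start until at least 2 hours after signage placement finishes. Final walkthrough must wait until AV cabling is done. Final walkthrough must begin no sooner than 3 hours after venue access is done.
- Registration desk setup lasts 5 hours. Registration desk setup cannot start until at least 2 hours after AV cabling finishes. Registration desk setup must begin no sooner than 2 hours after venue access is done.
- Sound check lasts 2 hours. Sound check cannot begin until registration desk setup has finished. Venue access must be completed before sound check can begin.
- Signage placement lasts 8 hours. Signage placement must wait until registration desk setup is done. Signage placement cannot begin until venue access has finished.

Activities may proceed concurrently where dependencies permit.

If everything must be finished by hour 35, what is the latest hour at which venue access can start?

1

To finish by hour 35, final walkthrough (duration 8) must start no later than hour 27.
Signage placement feeds into final walkthrough (must start by hour 27, minus 2-hour gap → hour 25); so signage placement must finish by hour 25 and therefore start by hour 17.
Sound check has no dependents, so it just needs to finish by hour 35. Starting by 35 − 2 = hour 33 achieves that.
For registration desk setup: signage placement (must start by hour 17); sound check (must start by hour 33). The most restrictive is hour 17; with a 5-hour duration, registration desk setup must start by hour 12.
For AV cabling: registration desk setup (must start by hour 12, minus 2-hour gap → hour 10); final walkthrough (must start by hour 27). The most restrictive is hour 10; with a 1-hour duration, AV cabling must start by hour 9.
Venue access must finish in time for AV cabling (must start by hour 9); registration desk setup (must start by hour 12, minus 2-hour gap → hour 10); signage placement (must start by hour 17); sound check (must start by hour 33); final walkthrough (must start by hour 27, minus 3-hour gap → hour 24). The tightest is hour 9, so venue access must start by 9 − 8 = hour 1.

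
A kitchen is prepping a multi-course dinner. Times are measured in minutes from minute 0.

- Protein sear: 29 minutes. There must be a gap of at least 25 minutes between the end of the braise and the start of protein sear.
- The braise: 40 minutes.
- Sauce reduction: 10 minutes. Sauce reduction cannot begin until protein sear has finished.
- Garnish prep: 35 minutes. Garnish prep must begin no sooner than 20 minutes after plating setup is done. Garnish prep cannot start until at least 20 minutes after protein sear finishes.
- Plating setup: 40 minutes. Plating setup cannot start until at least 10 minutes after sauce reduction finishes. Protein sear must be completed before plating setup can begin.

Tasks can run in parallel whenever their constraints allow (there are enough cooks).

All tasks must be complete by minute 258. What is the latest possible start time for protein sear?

To finish by minute 258, garnish prep (duration 35) must start no later than minute 223.
Since garnish prep (must start by minute 223, minus 20-minute gap → minute 203) depends on it, plating setup must finish by minute 203. Backing off its 40-minute duration gives a latest start of minute 163.
Since plating setup (must start by minute 163, minus 10-minute gap → minute 153) depends on it, sauce reduction must finish by minute 153. Backing off its 10-minute duration gives a latest start of minute 143.
For protein sear: sauce reduction (must start by minute 143); plating setup (must start by minute 163); garnish prep (must start by minute 223, minus 20-minute gap → minute 203). The most restrictive is minute 143; with a 29-minute duration, protein sear must start by minute 114.

114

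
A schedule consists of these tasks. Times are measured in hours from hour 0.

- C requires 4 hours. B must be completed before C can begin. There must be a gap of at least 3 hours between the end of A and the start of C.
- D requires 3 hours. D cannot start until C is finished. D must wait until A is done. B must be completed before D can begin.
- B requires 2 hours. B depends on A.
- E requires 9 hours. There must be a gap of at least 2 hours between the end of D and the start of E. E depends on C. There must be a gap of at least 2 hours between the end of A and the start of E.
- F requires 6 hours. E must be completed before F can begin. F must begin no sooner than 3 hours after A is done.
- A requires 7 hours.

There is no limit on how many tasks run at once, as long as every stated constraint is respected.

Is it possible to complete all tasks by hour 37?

Yes

Nothing blocks A, so it runs from hour 0 to hour 7.
B cannot begin until A (finishes hour 7). It runs from hour 7 to 7 + 2 = hour 9.
C cannot start until B (finishes hour 9); A (finishes hour 7, plus 3-hour gap → hour 10). The controlling bound is hour 10, so C finishes at 10 + 4 = hour 14.
For D: C (finishes hour 14); A (finishes hour 7); B (finishes hour 9). Taking the maximum gives a start of hour 14, and it finishes at 14 + 3 = hour 17.
E has to wait for D (finishes hour 17, plus 2-hour gap → hour 19); C (finishes hour 14); A (finishes hour 7, plus 2-hour gap → hour 9). The latest of these is hour 19, so E runs hour 19 to 19 + 9 = hour 28.
F cannot start until E (finishes hour 28); A (finishes hour 7, plus 3-hour gap → hour 10). The controlling bound is hour 28, so F finishes at 28 + 6 = hour 34.
Every task is finished by hour 34, which is no later than the deadline of 37, so the schedule is feasible.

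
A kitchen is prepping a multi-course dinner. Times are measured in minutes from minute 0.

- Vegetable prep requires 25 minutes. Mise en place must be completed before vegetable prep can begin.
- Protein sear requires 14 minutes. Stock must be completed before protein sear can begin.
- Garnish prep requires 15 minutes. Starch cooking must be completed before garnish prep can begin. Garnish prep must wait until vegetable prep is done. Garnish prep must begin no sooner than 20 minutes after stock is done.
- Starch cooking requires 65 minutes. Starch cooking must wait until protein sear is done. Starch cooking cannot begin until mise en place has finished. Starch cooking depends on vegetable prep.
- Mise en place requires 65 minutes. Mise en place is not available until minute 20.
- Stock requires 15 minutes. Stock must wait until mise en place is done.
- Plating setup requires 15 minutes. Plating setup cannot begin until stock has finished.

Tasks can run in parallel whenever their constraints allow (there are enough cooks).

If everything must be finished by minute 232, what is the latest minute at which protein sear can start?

Garnish prep has no dependents, so it just needs to finish by minute 232. Starting by 232 − 15 = minute 217 achieves that.
Since garnish prep (must start by minute 217) depends on it, starch cooking must finish by minute 217. Backing off its 65-minute duration gives a latest start of minute 152.
Protein sear has to be done before starch cooking (must start by minute 152). That means finishing by minute 152, i.e. starting by 152 − 14 = minute 138.

138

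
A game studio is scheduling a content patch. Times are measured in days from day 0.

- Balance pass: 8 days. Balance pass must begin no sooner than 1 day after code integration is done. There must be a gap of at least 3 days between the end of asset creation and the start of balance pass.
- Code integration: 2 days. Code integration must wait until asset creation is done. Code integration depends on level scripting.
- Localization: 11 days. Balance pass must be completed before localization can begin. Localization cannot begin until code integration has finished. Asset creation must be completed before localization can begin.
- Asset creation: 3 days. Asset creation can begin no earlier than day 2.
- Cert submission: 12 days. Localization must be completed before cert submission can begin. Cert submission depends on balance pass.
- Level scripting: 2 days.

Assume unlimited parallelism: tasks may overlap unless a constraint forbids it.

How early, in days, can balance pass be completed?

Level scripting has no prerequisites, so it starts at day 0 and finishes at day 2.
After its own release at day 2, asset creation can start at day 2 and finishes at day 5.
Code integration cannot start until asset creation (finishes day 5); level scripting (finishes day 2). The controlling bound is day 5, so code integration finishes at 5 + 2 = day 7.
Balance pass needs all of code integration (finishes day 7, plus 1-day gap → day 8); asset creation (finishes day 5, plus 3-day gap → day 8). That puts its earliest start at day 8; it finishes at 8 + 8 = day 16.

16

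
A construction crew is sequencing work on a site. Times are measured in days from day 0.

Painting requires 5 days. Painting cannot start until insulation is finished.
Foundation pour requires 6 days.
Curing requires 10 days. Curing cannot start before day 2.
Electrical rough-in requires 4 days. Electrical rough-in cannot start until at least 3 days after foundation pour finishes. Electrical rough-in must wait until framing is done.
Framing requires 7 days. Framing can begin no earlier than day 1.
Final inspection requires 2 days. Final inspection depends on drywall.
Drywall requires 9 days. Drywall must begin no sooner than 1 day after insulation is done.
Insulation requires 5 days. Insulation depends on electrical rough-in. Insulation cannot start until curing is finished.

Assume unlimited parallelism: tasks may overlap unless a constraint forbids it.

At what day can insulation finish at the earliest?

18

Framing cannot begin until its own release at day 1. It runs from day 1 to 1 + 7 = day 8.
Curing waits on its own release at day 2, so it starts at day 2 and finishes at 2 + 10 = day 12.
Nothing blocks foundation pour, so it runs from day 0 to day 6.
For electrical rough-in: foundation pour (finishes day 6, plus 3-day gap → day 9); framing (finishes day 8). Taking the maximum gives a start of day 9, and it finishes at 9 + 4 = day 13.
Insulation has to wait for electrical rough-in (finishes day 13); curing (finishes day 12). The latest of these is day 13, so insulation runs day 13 to 13 + 5 = day 18.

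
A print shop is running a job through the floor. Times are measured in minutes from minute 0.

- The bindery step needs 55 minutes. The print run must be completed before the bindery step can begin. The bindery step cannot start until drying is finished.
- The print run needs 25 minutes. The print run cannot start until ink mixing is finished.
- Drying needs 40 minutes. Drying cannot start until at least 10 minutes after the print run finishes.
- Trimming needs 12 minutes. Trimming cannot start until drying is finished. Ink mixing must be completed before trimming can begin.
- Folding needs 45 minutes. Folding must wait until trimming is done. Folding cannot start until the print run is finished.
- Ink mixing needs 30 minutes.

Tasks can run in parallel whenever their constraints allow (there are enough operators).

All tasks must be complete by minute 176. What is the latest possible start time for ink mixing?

14

Folding must finish by minute 176; it takes 45 minutes, so it must start by 176 − 45 = minute 131.
Trimming has to be done before folding (must start by minute 131). That means finishing by minute 131, i.e. starting by 131 − 12 = minute 119.
The bindery step has no dependents, so it just needs to finish by minute 176. Starting by 176 − 55 = minute 121 achieves that.
Drying has several dependents: trimming (must start by minute 119); the bindery step (must start by minute 121). The earliest of those limits is minute 119, so drying must start by 119 − 40 = minute 79.
For the print run: drying (must start by minute 79, minus 10-minute gap → minute 69); folding (must start by minute 131); the bindery step (must start by minute 121). The most restrictive is minute 69; with a 25-minute duration, the print run must start by minute 44.
Ink mixing feeds the print run (must start by minute 44); trimming (must start by minute 119). Taking the minimum, ink mixing must finish by minute 44 and start by 44 − 30 = minute 14.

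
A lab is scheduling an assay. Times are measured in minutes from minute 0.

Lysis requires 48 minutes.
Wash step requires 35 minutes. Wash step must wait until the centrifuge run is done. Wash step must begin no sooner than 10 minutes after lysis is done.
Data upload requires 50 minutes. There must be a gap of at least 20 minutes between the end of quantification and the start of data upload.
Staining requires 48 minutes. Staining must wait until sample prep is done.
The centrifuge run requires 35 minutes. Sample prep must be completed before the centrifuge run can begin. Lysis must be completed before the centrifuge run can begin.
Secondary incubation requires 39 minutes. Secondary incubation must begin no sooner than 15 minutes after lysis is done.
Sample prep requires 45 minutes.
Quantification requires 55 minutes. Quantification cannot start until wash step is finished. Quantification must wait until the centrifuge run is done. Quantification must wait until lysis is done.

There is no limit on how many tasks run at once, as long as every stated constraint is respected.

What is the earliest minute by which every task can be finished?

Lysis has no prerequisites, so it starts at minute 0 and finishes at minute 48.
Secondary incubation cannot begin until lysis (finishes minute 48, plus 15-minute gap → minute 63). It runs from minute 63 to 63 + 39 = minute 102.
Sample prep can start immediately at minute 0; it finishes at minute 45.
Staining cannot begin until sample prep (finishes minute 45). It runs from minute 45 to 45 + 48 = minute 93.
For the centrifuge run: sample prep (finishes minute 45); lysis (finishes minute 48). Taking the maximum gives a start of minute 48, and it finishes at 48 + 35 = minute 83.
Wash step cannot start until the centrifuge run (finishes minute 83); lysis (finishes minute 48, plus 10-minute gap → minute 58). The controlling bound is minute 83, so wash step finishes at 83 + 35 = minute 118.
Quantification cannot start until wash step (finishes minute 118); the centrifuge run (finishes minute 83); lysis (finishes minute 48). The controlling bound is minute 118, so quantification finishes at 118 + 55 = minute 173.
Data upload waits on quantification (finishes minute 173, plus 20-minute gap → minute 193), so it starts at minute 193 and finishes at 193 + 50 = minute 243.
All tasks are finished once the last one completes. Finish times: Sample prep at 45, Lysis at 48, The centrifuge run at 83, Wash step at 118, Staining at 93, Secondary incubation at 102, Quantification at 173, Data upload at 243. The latest is minute 243.

243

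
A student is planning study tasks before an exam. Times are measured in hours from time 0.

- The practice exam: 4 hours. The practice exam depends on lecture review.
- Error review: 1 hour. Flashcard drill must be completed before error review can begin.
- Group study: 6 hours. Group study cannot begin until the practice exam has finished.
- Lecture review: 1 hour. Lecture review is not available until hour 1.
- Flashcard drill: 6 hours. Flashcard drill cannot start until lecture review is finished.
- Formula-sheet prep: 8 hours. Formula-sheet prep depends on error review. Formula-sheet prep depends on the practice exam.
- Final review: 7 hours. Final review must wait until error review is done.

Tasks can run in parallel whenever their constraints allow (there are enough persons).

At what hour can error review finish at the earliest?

9

After its own release at hour 1, lecture review can start at hour 1 and finishes at hour 2.
Flashcard drill cannot begin until lecture review (finishes hour 2). It runs from hour 2 to 2 + 6 = hour 8.
Error review cannot begin until flashcard drill (finishes hour 8). It runs from hour 8 to 8 + 1 = hour 9.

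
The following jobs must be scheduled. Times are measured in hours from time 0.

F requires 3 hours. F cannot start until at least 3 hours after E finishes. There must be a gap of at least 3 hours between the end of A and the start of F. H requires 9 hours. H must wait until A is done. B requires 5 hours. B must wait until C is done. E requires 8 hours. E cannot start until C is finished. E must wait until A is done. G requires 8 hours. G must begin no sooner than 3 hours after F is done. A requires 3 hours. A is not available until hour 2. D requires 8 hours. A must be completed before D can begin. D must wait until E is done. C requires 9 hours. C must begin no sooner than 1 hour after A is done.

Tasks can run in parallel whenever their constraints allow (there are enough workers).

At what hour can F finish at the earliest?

29

A cannot begin until its own release at hour 2. It runs from hour 2 to 2 + 3 = hour 5.
After A (finishes hour 5, plus 1-hour gap → hour 6), C can start at hour 6 and finishes at hour 15.
E cannot start until C (finishes hour 15); A (finishes hour 5). The controlling bound is hour 15, so E finishes at 15 + 8 = hour 23.
For F: E (finishes hour 23, plus 3-hour gap → hour 26); A (finishes hour 5, plus 3-hour gap → hour 8). Taking the maximum gives a start of hour 26, and it finishes at 26 + 3 = hour 29.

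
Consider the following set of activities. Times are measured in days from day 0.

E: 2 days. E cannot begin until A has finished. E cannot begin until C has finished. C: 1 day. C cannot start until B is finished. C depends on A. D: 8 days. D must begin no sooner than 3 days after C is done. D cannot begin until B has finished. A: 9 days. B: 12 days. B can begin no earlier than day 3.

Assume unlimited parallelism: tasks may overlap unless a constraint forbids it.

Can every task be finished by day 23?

No

B waits on its own release at day 3, so it starts at day 3 and finishes at 3 + 12 = day 15.
A can start immediately at day 0; it finishes at day 9.
C has to wait for B (finishes day 15); A (finishes day 9). The latest of these is day 15, so C runs day 15 to 15 + 1 = day 16.
E cannot start until A (finishes day 9); C (finishes day 16). The controlling bound is day 16, so E finishes at 16 + 2 = day 18.
For D: C (finishes day 16, plus 3-day gap → day 19); B (finishes day 15). Taking the maximum gives a start of day 19, and it finishes at 19 + 8 = day 27.
The earliest everything can be done is day 27, which is after the deadline of 23, so it is not possible.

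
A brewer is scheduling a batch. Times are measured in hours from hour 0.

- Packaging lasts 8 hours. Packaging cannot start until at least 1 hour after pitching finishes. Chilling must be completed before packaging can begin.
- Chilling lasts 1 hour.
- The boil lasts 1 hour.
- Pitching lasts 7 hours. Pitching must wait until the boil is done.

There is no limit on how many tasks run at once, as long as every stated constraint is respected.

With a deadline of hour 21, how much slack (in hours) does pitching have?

Nothing blocks the boil, so it runs from hour 0 to hour 1.
Pitching waits on the boil (finishes hour 1), so it starts at hour 1 and finishes at 1 + 7 = hour 8.

Working backward from the deadline:
Nothing follows packaging; the deadline of hour 21 is its only limit. It must start by 21 − 8 = hour 13.
Pitching feeds into packaging (must start by hour 13, minus 1-hour gap → hour 12); so pitching must finish by hour 12 and therefore start by hour 5.
So pitching can start as early as hour 1 and as late as hour 5, giving 5 − 1 = 4 hours of slack.

4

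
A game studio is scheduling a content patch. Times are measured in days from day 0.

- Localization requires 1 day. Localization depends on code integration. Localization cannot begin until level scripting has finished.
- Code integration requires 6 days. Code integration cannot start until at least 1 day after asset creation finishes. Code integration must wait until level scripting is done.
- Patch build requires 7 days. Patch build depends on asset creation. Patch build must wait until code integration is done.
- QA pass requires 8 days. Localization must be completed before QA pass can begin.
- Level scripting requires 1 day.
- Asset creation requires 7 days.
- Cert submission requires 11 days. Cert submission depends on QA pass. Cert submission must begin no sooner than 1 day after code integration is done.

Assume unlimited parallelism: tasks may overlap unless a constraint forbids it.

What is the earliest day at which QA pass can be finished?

23

Nothing blocks level scripting, so it runs from day 0 to day 1.
Asset creation has no prerequisites, so it starts at day 0 and finishes at day 7.
For code integration: asset creation (finishes day 7, plus 1-day gap → day 8); level scripting (finishes day 1). Taking the maximum gives a start of day 8, and it finishes at 8 + 6 = day 14.
Localization has to wait for code integration (finishes day 14); level scripting (finishes day 1). The latest of these is day 14, so localization runs day 14 to 14 + 1 = day 15.
QA pass cannot begin until localization (finishes day 15). It runs from day 15 to 15 + 8 = day 23.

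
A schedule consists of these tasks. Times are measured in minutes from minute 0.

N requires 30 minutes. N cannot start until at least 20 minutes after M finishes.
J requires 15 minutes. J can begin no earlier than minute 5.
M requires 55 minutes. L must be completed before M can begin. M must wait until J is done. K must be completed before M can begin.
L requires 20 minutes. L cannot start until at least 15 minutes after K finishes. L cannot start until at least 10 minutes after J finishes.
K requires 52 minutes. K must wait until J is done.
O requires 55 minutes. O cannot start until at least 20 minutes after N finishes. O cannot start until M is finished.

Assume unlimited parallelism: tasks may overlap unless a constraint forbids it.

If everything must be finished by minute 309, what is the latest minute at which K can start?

To finish by minute 309, O (duration 55) must start no later than minute 254.
N must finish before O (must start by minute 254, minus 20-minute gap → minute 234). With a 30-minute duration, N must start by 234 − 30 = minute 204.
For M: N (must start by minute 204, minus 20-minute gap → minute 184); O (must start by minute 254). The most restrictive is minute 184; with a 55-minute duration, M must start by minute 129.
L must finish before M (must start by minute 129). With a 20-minute duration, L must start by 129 − 20 = minute 109.
K feeds L (must start by minute 109, minus 15-minute gap → minute 94); M (must start by minute 129). Taking the minimum, K must finish by minute 94 and start by 94 − 52 = minute 42.

42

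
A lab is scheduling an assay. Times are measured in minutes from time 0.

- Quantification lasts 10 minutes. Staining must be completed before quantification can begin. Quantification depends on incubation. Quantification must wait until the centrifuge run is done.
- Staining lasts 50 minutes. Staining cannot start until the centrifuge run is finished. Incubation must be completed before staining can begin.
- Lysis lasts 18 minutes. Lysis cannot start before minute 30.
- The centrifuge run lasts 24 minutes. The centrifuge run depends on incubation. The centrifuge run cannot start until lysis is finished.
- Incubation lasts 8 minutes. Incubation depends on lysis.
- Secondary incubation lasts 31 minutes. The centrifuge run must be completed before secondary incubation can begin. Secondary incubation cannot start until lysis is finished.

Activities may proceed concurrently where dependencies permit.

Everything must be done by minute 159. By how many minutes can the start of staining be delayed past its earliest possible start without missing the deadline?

Lysis cannot begin until its own release at minute 30. It runs from minute 30 to 30 + 18 = minute 48.
Incubation cannot begin until lysis (finishes minute 48). It runs from minute 48 to 48 + 8 = minute 56.
The centrifuge run has to wait for incubation (finishes minute 56); lysis (finishes minute 48). The latest of these is minute 56, so the centrifuge run runs minute 56 to 56 + 24 = minute 80.
Staining needs all of the centrifuge run (finishes minute 80); incubation (finishes minute 56). That puts its earliest start at minute 80; it finishes at 80 + 50 = minute 130.

Working backward from the deadline:
Quantification has no dependents, so it just needs to finish by minute 159. Starting by 159 − 10 = minute 149 achieves that.
Staining has to be done before quantification (must start by minute 149). That means finishing by minute 149, i.e. starting by 149 − 50 = minute 99.
So staining can start as early as minute 80 and as late as minute 99, giving 99 − 80 = 19 minutes of slack.

19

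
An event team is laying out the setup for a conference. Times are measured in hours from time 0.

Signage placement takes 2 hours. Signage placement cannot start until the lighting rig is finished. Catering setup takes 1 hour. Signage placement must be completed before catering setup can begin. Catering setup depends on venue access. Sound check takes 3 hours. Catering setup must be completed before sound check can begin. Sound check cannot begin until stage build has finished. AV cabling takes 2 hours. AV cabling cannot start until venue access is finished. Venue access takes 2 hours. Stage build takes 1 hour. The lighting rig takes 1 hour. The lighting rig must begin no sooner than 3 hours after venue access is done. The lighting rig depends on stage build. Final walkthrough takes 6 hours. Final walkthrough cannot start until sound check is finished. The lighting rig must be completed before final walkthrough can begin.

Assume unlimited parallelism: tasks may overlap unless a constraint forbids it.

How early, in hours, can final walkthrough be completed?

Stage build can start immediately at hour 0; it finishes at hour 1.
Venue access can start immediately at hour 0; it finishes at hour 2.
The lighting rig has to wait for venue access (finishes hour 2, plus 3-hour gap → hour 5); stage build (finishes hour 1). The latest of these is hour 5, so the lighting rig runs hour 5 to 5 + 1 = hour 6.
Signage placement waits on the lighting rig (finishes hour 6), so it starts at hour 6 and finishes at 6 + 2 = hour 8.
Catering setup needs all of signage placement (finishes hour 8); venue access (finishes hour 2). That puts its earliest start at hour 8; it finishes at 8 + 1 = hour 9.
Sound check has to wait for catering setup (finishes hour 9); stage build (finishes hour 1). The latest of these is hour 9, so sound check runs hour 9 to 9 + 3 = hour 12.
For final walkthrough: sound check (finishes hour 12); the lighting rig (finishes hour 6). Taking the maximum gives a start of hour 12, and it finishes at 12 + 6 = hour 18.

18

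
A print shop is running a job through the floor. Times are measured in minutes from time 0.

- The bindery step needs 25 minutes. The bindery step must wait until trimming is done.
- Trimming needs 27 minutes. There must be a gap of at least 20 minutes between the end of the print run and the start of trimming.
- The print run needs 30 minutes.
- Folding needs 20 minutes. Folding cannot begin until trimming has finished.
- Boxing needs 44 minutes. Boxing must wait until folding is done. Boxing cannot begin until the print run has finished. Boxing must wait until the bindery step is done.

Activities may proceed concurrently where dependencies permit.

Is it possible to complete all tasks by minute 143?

Nothing blocks the print run, so it runs from minute 0 to minute 30.
Trimming waits on the print run (finishes minute 30, plus 20-minute gap → minute 50), so it starts at minute 50 and finishes at 50 + 27 = minute 77.
The bindery step waits on trimming (finishes minute 77), so it starts at minute 77 and finishes at 77 + 25 = minute 102.
Folding waits on trimming (finishes minute 77), so it starts at minute 77 and finishes at 77 + 20 = minute 97.
Boxing has to wait for folding (finishes minute 97); the print run (finishes minute 30); the bindery step (finishes minute 102). The latest of these is minute 102, so boxing runs minute 102 to 102 + 44 = minute 146.
The earliest everything can be done is minute 146, which is after the deadline of 143, so it is not possible.

No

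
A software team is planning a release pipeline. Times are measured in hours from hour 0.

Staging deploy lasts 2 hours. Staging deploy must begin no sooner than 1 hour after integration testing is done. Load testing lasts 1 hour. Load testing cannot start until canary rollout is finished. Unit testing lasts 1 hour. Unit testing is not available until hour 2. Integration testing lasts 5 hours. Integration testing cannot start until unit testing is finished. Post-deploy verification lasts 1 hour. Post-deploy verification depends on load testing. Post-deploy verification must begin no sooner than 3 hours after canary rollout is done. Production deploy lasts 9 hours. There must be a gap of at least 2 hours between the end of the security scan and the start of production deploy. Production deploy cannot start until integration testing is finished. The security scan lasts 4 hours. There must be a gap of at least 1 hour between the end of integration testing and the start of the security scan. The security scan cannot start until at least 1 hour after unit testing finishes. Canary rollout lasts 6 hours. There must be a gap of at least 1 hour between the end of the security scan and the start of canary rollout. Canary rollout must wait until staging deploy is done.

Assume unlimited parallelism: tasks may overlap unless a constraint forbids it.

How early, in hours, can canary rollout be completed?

20

Unit testing cannot begin until its own release at hour 2. It runs from hour 2 to 2 + 1 = hour 3.
After unit testing (finishes hour 3), integration testing can start at hour 3 and finishes at hour 8.
After integration testing (finishes hour 8, plus 1-hour gap → hour 9), staging deploy can start at hour 9 and finishes at hour 11.
The security scan has to wait for integration testing (finishes hour 8, plus 1-hour gap → hour 9); unit testing (finishes hour 3, plus 1-hour gap → hour 4). The latest of these is hour 9, so the security scan runs hour 9 to 9 + 4 = hour 13.
Canary rollout cannot start until the security scan (finishes hour 13, plus 1-hour gap → hour 14); staging deploy (finishes hour 11). The controlling bound is hour 14, so canary rollout finishes at 14 + 6 = hour 20.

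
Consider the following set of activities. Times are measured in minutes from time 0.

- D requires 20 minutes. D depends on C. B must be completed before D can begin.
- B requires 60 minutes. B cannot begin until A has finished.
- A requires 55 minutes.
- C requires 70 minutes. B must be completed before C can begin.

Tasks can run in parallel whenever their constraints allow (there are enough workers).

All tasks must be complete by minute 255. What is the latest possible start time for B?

D has no dependents, so it just needs to finish by minute 255. Starting by 255 − 20 = minute 235 achieves that.
Since D (must start by minute 235) depends on it, C must finish by minute 235. Backing off its 70-minute duration gives a latest start of minute 165.
B feeds C (must start by minute 165); D (must start by minute 235). Taking the minimum, B must finish by minute 165 and start by 165 − 60 = minute 105.

105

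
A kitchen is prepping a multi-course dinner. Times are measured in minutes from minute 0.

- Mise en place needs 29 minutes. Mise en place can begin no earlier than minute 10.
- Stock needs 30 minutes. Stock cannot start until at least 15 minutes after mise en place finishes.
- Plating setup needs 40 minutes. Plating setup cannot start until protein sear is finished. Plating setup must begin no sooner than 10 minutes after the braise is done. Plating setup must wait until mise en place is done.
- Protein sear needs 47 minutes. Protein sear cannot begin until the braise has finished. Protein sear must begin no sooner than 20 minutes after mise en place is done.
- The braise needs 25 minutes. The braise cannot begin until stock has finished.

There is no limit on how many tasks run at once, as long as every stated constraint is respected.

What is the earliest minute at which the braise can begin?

84

Mise en place waits on its own release at minute 10, so it starts at minute 10 and finishes at 10 + 29 = minute 39.
After mise en place (finishes minute 39, plus 15-minute gap → minute 54), stock can start at minute 54 and finishes at minute 84.
The braise waits on stock (finishes minute 84), so the earliest it can start is minute 84.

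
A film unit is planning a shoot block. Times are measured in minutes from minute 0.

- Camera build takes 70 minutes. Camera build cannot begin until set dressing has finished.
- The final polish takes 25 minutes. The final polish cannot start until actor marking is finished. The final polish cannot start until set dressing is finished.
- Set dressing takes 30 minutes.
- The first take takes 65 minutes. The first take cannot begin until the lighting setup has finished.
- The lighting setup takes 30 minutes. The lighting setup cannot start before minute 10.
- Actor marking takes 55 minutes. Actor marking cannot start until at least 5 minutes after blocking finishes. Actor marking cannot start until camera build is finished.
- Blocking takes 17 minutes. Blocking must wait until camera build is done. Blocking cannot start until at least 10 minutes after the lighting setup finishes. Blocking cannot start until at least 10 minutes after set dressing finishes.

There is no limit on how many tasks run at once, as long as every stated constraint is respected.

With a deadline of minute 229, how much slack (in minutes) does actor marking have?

The lighting setup cannot begin until its own release at minute 10. It runs from minute 10 to 10 + 30 = minute 40.
Set dressing has no prerequisites, so it starts at minute 0 and finishes at minute 30.
Camera build waits on set dressing (finishes minute 30), so it starts at minute 30 and finishes at 30 + 70 = minute 100.
Blocking needs all of camera build (finishes minute 100); the lighting setup (finishes minute 40, plus 10-minute gap → minute 50); set dressing (finishes minute 30, plus 10-minute gap → minute 40). That puts its earliest start at minute 100; it finishes at 100 + 17 = minute 117.
For actor marking: blocking (finishes minute 117, plus 5-minute gap → minute 122); camera build (finishes minute 100). Taking the maximum gives a start of minute 122, and it finishes at 122 + 55 = minute 177.

Working backward from the deadline:
Nothing follows the final polish; the deadline of minute 229 is its only limit. It must start by 229 − 25 = minute 204.
Actor marking feeds into the final polish (must start by minute 204); so actor marking must finish by minute 204 and therefore start by minute 149.
So actor marking can start as early as minute 122 and as late as minute 149, giving 149 − 122 = 27 minutes of slack.

27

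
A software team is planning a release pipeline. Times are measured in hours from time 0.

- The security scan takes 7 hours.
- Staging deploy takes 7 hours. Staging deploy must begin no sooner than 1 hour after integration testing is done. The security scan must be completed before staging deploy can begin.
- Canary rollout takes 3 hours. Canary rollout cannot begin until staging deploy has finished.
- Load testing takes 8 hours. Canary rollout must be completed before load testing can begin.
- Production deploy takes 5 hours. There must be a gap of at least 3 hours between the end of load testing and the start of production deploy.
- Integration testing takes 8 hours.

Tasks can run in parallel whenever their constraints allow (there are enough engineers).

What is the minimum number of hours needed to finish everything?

35

Nothing blocks the security scan, so it runs from hour 0 to hour 7.
Integration testing can start immediately at hour 0; it finishes at hour 8.
Staging deploy needs all of integration testing (finishes hour 8, plus 1-hour gap → hour 9); the security scan (finishes hour 7). That puts its earliest start at hour 9; it finishes at 9 + 7 = hour 16.
Canary rollout waits on staging deploy (finishes hour 16), so it starts at hour 16 and finishes at 16 + 3 = hour 19.
Load testing waits on canary rollout (finishes hour 19), so it starts at hour 19 and finishes at 19 + 8 = hour 27.
Production deploy cannot begin until load testing (finishes hour 27, plus 3-hour gap → hour 30). It runs from hour 30 to 30 + 5 = hour 35.
All tasks are finished once the last one completes. Finish times: Integration testing at 8, The security scan at 7, Staging deploy at 16, Canary rollout at 19, Load testing at 27, Production deploy at 35. The latest is hour 35.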